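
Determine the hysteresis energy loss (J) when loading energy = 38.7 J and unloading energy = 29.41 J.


Hysteresis loss = loading - unloading
= 38.7 - 29.41
= 9.29 J

9.29 J


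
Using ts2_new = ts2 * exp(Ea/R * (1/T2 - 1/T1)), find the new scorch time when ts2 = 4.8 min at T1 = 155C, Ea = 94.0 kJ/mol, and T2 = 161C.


Convert temperatures: T1 = 155 + 273.15 = 428.15 K, T2 = 161 + 273.15 = 434.15 K
ts2_new = 4.8 * exp(94000 / 8.314 * (1/434.15 - 1/428.15))
1/T2 - 1/T1 = -3.2279e-05
ts2_new = 3.33 min

3.33 min


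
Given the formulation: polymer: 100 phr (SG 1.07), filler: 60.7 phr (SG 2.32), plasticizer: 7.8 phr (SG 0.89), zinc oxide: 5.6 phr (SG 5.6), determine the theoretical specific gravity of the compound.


Sum of weights = 174.1
Volume contributions:
  polymer: 100/1.07 = 93.4579
  filler: 60.7/2.32 = 26.1638
  plasticizer: 7.8/0.89 = 8.7640
  zinc oxide: 5.6/5.6 = 1.0000
Sum of volumes = 129.3858
SG = 174.1 / 129.3858 = 1.346

SG = 1.346


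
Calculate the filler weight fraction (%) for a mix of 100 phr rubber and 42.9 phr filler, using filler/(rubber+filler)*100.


Filler % = filler / (rubber + filler) * 100
= 42.9 / (100 + 42.9) * 100
= 42.9 / 142.9 * 100
= 30.02%

30.02%


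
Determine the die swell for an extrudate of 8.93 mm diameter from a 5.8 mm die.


Die swell ratio = D_extrudate / D_die
= 8.93 / 5.8
= 1.54

Die swell = 1.54


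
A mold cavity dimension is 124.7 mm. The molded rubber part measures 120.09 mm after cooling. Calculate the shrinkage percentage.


Shrinkage = (mold - part) / mold * 100
= (124.7 - 120.09) / 124.7 * 100
= 4.61 / 124.7 * 100
= 3.7%

3.7%


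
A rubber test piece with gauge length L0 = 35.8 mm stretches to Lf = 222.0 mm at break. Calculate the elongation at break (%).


Elongation = (Lf - L0) / L0 * 100
= (222.0 - 35.8) / 35.8 * 100
= 186.2 / 35.8 * 100
= 520.1%

520.1%


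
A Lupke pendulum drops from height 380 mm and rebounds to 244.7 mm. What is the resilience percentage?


Resilience = h_rebound / h_drop * 100
= 244.7 / 380 * 100
= 64.4%

64.4%


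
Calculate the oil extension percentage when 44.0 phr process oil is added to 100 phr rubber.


Oil % = oil / (100 + oil) * 100
= 44.0 / (100 + 44.0) * 100
= 44.0 / 144.0 * 100
= 30.56%

30.56%


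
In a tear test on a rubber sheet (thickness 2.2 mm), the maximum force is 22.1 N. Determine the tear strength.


Tear strength = force / thickness
= 22.1 / 2.2
= 10.05 N/mm

10.05 N/mm


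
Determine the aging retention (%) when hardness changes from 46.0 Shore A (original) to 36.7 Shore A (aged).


Retention = aged / original * 100
= 36.7 / 46.0 * 100
= 79.8%

79.8%


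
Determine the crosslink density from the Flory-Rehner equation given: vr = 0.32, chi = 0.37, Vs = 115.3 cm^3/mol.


ln(1 - vr) = ln(1 - 0.32) = -0.3857
Numerator = -((-0.3857) + 0.32 + 0.37 * 0.32^2) = 0.0278
Denominator = 115.3 * (0.32^(1/3) - 0.32/2) = 60.4161
nu = 0.0278 / 60.4161 = 4.5972e-04 mol/cm^3

4.5972e-04 mol/cm^3


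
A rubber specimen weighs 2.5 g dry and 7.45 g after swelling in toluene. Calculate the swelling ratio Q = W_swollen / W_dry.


Q = W_swollen / W_dry
Q = 7.45 / 2.5
Q = 2.98

Q = 2.98


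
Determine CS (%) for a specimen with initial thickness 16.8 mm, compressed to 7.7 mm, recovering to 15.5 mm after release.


CS = (t0 - recovered) / (t0 - ts) * 100
= (16.8 - 15.5) / (16.8 - 7.7) * 100
= 1.3 / 9.1 * 100
= 14.3%

14.3%


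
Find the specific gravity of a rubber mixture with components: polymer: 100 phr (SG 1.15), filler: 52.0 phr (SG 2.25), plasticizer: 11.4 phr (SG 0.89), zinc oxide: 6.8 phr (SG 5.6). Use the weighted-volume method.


Sum of weights = 170.2
Volume contributions:
  polymer: 100/1.15 = 86.9565
  filler: 52.0/2.25 = 23.1111
  plasticizer: 11.4/0.89 = 12.8090
  zinc oxide: 6.8/5.6 = 1.2143
Sum of volumes = 124.0909
SG = 170.2 / 124.0909 = 1.372

SG = 1.372


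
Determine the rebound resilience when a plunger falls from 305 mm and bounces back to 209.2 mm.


Resilience = h_rebound / h_drop * 100
= 209.2 / 305 * 100
= 68.6%

68.6%


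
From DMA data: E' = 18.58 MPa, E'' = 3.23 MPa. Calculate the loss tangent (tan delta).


tan delta = E'' / E'
= 3.23 / 18.58
= 0.1738

tan delta = 0.1738


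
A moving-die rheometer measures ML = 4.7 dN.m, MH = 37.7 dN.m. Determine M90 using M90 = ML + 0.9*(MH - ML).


M90 = ML + 0.9 * (MH - ML)
M90 = 4.7 + 0.9 * (37.7 - 4.7)
M90 = 4.7 + 0.9 * 33.0
M90 = 34.4 dN.m

34.4 dN.m


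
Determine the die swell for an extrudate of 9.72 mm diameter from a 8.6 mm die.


Die swell ratio = D_extrudate / D_die
= 9.72 / 8.6
= 1.13

Die swell = 1.13


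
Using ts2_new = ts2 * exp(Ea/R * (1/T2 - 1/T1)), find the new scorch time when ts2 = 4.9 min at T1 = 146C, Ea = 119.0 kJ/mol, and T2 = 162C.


Convert temperatures: T1 = 146 + 273.15 = 419.15 K, T2 = 162 + 273.15 = 435.15 K
ts2_new = 4.9 * exp(119000 / 8.314 * (1/435.15 - 1/419.15))
1/T2 - 1/T1 = -8.7723e-05
ts2_new = 1.4 min

1.4 min


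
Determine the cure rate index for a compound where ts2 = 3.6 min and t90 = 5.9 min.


CRI = 100 / (t90 - ts2)
= 100 / (5.9 - 3.6)
= 100 / 2.3
= 43.48 min^-1

43.48 min^-1


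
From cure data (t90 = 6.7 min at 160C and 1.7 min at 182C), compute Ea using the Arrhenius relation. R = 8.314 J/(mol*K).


T1 = 433.15 K, T2 = 455.15 K
1/T1 - 1/T2 = 1.1159e-04
ln(t1/t2) = ln(6.7/1.7) = 1.3715
Ea = 8.314 * 1.3715 / 1.1159e-04 = 102180.8367 J/mol
Ea = 102.18 kJ/mol

102.18 kJ/mol


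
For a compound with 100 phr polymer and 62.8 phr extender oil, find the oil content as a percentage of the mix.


Oil % = oil / (100 + oil) * 100
= 62.8 / (100 + 62.8) * 100
= 62.8 / 162.8 * 100
= 38.57%

38.57%


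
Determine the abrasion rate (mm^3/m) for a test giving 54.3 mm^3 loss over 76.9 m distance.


Rate = volume_loss / distance
= 54.3 / 76.9
= 0.706 mm^3/m

0.706 mm^3/m


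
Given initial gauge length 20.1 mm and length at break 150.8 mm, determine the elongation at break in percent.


Elongation = (Lf - L0) / L0 * 100
= (150.8 - 20.1) / 20.1 * 100
= 130.7 / 20.1 * 100
= 650.2%

650.2%


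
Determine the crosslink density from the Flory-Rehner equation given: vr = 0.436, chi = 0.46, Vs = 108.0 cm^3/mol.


ln(1 - vr) = ln(1 - 0.436) = -0.5727
Numerator = -((-0.5727) + 0.436 + 0.46 * 0.436^2) = 0.0493
Denominator = 108.0 * (0.436^(1/3) - 0.436/2) = 58.3501
nu = 0.0493 / 58.3501 = 8.4416e-04 mol/cm^3

8.4416e-04 mol/cm^3


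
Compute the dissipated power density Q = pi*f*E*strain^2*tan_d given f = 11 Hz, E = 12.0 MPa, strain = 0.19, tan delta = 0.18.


Q = pi * f * E * strain^2 * tan_d
= pi * 11 * 12.0 * 0.19^2 * 0.18
= pi * 11 * 12.0 * 0.0361 * 0.18
= 2.6947

Q = 2.6947


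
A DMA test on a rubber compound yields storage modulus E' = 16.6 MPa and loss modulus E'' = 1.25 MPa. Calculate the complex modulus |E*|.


|E*| = sqrt(E'^2 + E''^2)
= sqrt(16.6^2 + 1.25^2)
= sqrt(275.5600 + 1.5625)
= 16.647 MPa

16.647 MPa


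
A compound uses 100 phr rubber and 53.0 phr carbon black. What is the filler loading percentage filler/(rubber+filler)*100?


Filler % = filler / (rubber + filler) * 100
= 53.0 / (100 + 53.0) * 100
= 53.0 / 153.0 * 100
= 34.64%

34.64%


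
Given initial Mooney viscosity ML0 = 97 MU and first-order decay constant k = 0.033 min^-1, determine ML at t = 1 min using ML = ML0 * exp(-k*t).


ML = ML0 * exp(-k * t)
ML = 97 * exp(-0.033 * 1)
ML = 97 * 0.9675
ML = 93.85 MU

93.85 MU


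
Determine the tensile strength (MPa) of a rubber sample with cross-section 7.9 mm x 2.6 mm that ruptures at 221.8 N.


Area = width * thickness = 7.9 * 2.6 = 20.54 mm^2
TS = force / area = 221.8 / 20.54 = 10.8 MPa

10.8 MPa


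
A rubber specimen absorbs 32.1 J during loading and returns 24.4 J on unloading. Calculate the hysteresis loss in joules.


Hysteresis loss = loading - unloading
= 32.1 - 24.4
= 7.7 J

7.7 J


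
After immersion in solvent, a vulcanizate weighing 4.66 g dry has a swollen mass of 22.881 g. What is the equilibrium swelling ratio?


Q = W_swollen / W_dry
Q = 22.881 / 4.66
Q = 4.91

Q = 4.91


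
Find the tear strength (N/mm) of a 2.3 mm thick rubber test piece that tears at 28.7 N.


Tear strength = force / thickness
= 28.7 / 2.3
= 12.48 N/mm

12.48 N/mm


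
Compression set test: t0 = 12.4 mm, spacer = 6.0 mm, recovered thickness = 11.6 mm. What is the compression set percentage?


CS = (t0 - recovered) / (t0 - ts) * 100
= (12.4 - 11.6) / (12.4 - 6.0) * 100
= 0.8 / 6.4 * 100
= 12.5%

12.5%


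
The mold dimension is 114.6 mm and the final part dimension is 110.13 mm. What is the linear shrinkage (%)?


Shrinkage = (mold - part) / mold * 100
= (114.6 - 110.13) / 114.6 * 100
= 4.47 / 114.6 * 100
= 3.9%

3.9%


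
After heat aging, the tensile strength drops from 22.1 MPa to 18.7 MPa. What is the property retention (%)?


Retention = aged / original * 100
= 18.7 / 22.1 * 100
= 84.6%

84.6%


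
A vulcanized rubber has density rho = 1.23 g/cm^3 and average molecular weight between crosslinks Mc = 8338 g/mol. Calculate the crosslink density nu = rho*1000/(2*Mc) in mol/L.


nu = rho * 1000 / (2 * Mc)
nu = 1.23 * 1000 / (2 * 8338)
nu = 1230.0 / 16676
nu = 0.0738 mol/L

0.0738 mol/L


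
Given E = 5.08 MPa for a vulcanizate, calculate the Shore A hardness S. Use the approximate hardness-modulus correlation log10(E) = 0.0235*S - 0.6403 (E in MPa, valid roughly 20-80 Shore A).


log10(E) = 0.0235*S - 0.6403  =>  S = (log10(E) + 0.6403) / 0.0235
log10(5.08) = 0.705864
S = (0.705864 + 0.6403) / 0.0235 = 1.346164 / 0.0235
S = 57.3

Shore A = 57.3


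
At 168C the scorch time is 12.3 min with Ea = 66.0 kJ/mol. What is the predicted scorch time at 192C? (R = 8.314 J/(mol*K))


Convert temperatures: T1 = 168 + 273.15 = 441.15 K, T2 = 192 + 273.15 = 465.15 K
ts2_new = 12.3 * exp(66000 / 8.314 * (1/465.15 - 1/441.15))
1/T2 - 1/T1 = -1.1696e-04
ts2_new = 4.86 min

4.86 min


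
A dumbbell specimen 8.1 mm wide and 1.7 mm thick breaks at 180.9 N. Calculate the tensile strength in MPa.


Area = width * thickness = 8.1 * 1.7 = 13.77 mm^2
TS = force / area = 180.9 / 13.77 = 13.14 MPa

13.14 MPa


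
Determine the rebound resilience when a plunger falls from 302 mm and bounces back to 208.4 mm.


Resilience = h_rebound / h_drop * 100
= 208.4 / 302 * 100
= 69.0%

69.0%


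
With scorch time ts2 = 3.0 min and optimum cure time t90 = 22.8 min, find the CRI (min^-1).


CRI = 100 / (t90 - ts2)
= 100 / (22.8 - 3.0)
= 100 / 19.8
= 5.05 min^-1

5.05 min^-1


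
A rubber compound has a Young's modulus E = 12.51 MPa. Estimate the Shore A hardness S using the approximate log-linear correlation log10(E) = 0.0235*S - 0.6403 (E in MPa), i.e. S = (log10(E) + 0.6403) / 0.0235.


log10(E) = 0.0235*S - 0.6403  =>  S = (log10(E) + 0.6403) / 0.0235
log10(12.51) = 1.097257
S = (1.097257 + 0.6403) / 0.0235 = 1.737557 / 0.0235
S = 73.9

Shore A = 73.9


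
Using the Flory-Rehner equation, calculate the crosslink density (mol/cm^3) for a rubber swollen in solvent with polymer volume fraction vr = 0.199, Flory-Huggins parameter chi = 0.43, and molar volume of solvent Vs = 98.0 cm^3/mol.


ln(1 - vr) = ln(1 - 0.199) = -0.2219
Numerator = -((-0.2219) + 0.199 + 0.43 * 0.199^2) = 0.0059
Denominator = 98.0 * (0.199^(1/3) - 0.199/2) = 47.4641
nu = 0.0059 / 47.4641 = 1.2359e-04 mol/cm^3

1.2359e-04 mol/cm^3


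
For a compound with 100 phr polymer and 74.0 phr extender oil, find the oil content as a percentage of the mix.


Oil % = oil / (100 + oil) * 100
= 74.0 / (100 + 74.0) * 100
= 74.0 / 174.0 * 100
= 42.53%

42.53%


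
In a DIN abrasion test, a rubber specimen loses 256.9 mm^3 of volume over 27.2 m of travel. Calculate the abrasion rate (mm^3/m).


Rate = volume_loss / distance
= 256.9 / 27.2
= 9.445 mm^3/m

9.445 mm^3/m


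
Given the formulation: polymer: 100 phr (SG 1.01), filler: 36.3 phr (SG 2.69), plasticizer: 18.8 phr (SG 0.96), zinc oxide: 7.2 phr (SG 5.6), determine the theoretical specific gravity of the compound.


Sum of weights = 162.3
Volume contributions:
  polymer: 100/1.01 = 99.0099
  filler: 36.3/2.69 = 13.4944
  plasticizer: 18.8/0.96 = 19.5833
  zinc oxide: 7.2/5.6 = 1.2857
Sum of volumes = 133.3734
SG = 162.3 / 133.3734 = 1.217

SG = 1.217


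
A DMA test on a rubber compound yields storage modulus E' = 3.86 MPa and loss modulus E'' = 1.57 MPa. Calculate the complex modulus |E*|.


|E*| = sqrt(E'^2 + E''^2)
= sqrt(3.86^2 + 1.57^2)
= sqrt(14.8996 + 2.4649)
= 4.167 MPa

4.167 MPa


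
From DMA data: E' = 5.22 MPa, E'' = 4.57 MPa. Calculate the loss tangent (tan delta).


tan delta = E'' / E'
= 4.57 / 5.22
= 0.8755

tan delta = 0.8755


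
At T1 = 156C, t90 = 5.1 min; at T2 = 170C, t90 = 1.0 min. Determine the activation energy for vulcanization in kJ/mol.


T1 = 429.15 K, T2 = 443.15 K
1/T1 - 1/T2 = 7.3615e-05
ln(t1/t2) = ln(5.1/1.0) = 1.6292
Ea = 8.314 * 1.6292 / 7.3615e-05 = 184003.9148 J/mol
Ea = 184.0 kJ/mol

184.0 kJ/mol


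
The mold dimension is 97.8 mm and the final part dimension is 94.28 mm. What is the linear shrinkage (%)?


Shrinkage = (mold - part) / mold * 100
= (97.8 - 94.28) / 97.8 * 100
= 3.52 / 97.8 * 100
= 3.6%

3.6%


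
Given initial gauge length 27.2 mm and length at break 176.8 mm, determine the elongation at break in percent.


Elongation = (Lf - L0) / L0 * 100
= (176.8 - 27.2) / 27.2 * 100
= 149.6 / 27.2 * 100
= 550.0%

550.0%


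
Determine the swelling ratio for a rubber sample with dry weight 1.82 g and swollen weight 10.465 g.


Q = W_swollen / W_dry
Q = 10.465 / 1.82
Q = 5.75

Q = 5.75


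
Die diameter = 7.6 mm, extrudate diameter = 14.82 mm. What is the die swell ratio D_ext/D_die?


Die swell ratio = D_extrudate / D_die
= 14.82 / 7.6
= 1.95

Die swell = 1.95


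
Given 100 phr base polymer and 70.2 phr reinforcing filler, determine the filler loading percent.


Filler % = filler / (rubber + filler) * 100
= 70.2 / (100 + 70.2) * 100
= 70.2 / 170.2 * 100
= 41.25%

41.25%


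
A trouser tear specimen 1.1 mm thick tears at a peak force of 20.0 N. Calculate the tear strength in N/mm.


Tear strength = force / thickness
= 20.0 / 1.1
= 18.18 N/mm

18.18 N/mm


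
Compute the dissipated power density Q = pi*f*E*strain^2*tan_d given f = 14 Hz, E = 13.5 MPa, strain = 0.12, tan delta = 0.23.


Q = pi * f * E * strain^2 * tan_d
= pi * 14 * 13.5 * 0.12^2 * 0.23
= pi * 14 * 13.5 * 0.0144 * 0.23
= 1.9665

Q = 1.9665


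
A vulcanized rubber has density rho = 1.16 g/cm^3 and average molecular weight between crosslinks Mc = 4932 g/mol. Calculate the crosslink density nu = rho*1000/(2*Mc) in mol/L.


nu = rho * 1000 / (2 * Mc)
nu = 1.16 * 1000 / (2 * 4932)
nu = 1160.0 / 9864
nu = 0.1176 mol/L

0.1176 mol/L


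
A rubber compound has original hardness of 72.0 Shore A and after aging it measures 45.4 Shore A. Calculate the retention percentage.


Retention = aged / original * 100
= 45.4 / 72.0 * 100
= 63.1%

63.1%


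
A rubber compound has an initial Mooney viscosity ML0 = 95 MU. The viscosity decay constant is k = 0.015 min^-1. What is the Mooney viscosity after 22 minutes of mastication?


ML = ML0 * exp(-k * t)
ML = 95 * exp(-0.015 * 22)
ML = 95 * 0.7189
ML = 68.3 MU

68.3 MU


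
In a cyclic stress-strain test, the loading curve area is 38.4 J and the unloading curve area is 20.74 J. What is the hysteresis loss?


Hysteresis loss = loading - unloading
= 38.4 - 20.74
= 17.66 J

17.66 J


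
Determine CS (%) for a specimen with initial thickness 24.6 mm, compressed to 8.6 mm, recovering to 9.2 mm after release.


CS = (t0 - recovered) / (t0 - ts) * 100
= (24.6 - 9.2) / (24.6 - 8.6) * 100
= 15.4 / 16.0 * 100
= 96.2%

96.2%


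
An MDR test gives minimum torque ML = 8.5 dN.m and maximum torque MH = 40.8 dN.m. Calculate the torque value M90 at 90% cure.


M90 = ML + 0.9 * (MH - ML)
M90 = 8.5 + 0.9 * (40.8 - 8.5)
M90 = 8.5 + 0.9 * 32.3
M90 = 37.57 dN.m

37.57 dN.m


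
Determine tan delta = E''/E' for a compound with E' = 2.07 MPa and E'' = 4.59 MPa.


tan delta = E'' / E'
= 4.59 / 2.07
= 2.2174

tan delta = 2.2174


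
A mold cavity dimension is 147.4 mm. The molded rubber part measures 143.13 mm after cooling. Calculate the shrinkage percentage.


Shrinkage = (mold - part) / mold * 100
= (147.4 - 143.13) / 147.4 * 100
= 4.27 / 147.4 * 100
= 2.9%

2.9%


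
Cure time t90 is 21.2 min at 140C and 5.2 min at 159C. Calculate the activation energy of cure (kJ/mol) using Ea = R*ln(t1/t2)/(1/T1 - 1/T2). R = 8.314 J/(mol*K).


T1 = 413.15 K, T2 = 432.15 K
1/T1 - 1/T2 = 1.0642e-04
ln(t1/t2) = ln(21.2/5.2) = 1.4053
Ea = 8.314 * 1.4053 / 1.0642e-04 = 109794.5774 J/mol
Ea = 109.79 kJ/mol

109.79 kJ/mol


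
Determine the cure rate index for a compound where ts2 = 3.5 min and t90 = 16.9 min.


CRI = 100 / (t90 - ts2)
= 100 / (16.9 - 3.5)
= 100 / 13.4
= 7.46 min^-1

7.46 min^-1


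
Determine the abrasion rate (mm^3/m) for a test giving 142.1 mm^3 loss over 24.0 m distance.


Rate = volume_loss / distance
= 142.1 / 24.0
= 5.921 mm^3/m

5.921 mm^3/m


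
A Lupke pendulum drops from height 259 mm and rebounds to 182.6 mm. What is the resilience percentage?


Resilience = h_rebound / h_drop * 100
= 182.6 / 259 * 100
= 70.5%

70.5%


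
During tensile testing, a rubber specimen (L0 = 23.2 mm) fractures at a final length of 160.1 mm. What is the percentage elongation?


Elongation = (Lf - L0) / L0 * 100
= (160.1 - 23.2) / 23.2 * 100
= 136.9 / 23.2 * 100
= 590.1%

590.1%


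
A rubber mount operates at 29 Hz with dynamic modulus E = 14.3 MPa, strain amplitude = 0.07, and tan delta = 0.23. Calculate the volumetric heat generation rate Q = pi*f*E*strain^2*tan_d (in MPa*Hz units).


Q = pi * f * E * strain^2 * tan_d
= pi * 29 * 14.3 * 0.07^2 * 0.23
= pi * 29 * 14.3 * 0.0049 * 0.23
= 1.4683

Q = 1.4683


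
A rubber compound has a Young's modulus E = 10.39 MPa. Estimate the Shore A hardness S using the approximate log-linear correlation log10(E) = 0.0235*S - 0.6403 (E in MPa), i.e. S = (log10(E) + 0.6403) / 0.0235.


log10(E) = 0.0235*S - 0.6403  =>  S = (log10(E) + 0.6403) / 0.0235
log10(10.39) = 1.016616
S = (1.016616 + 0.6403) / 0.0235 = 1.656916 / 0.0235
S = 70.5

Shore A = 70.5


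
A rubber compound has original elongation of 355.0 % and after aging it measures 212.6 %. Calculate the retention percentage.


Retention = aged / original * 100
= 212.6 / 355.0 * 100
= 59.9%

59.9%


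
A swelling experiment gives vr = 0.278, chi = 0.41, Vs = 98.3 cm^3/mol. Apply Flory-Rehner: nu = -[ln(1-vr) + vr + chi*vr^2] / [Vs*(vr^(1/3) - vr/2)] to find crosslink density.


ln(1 - vr) = ln(1 - 0.278) = -0.3257
Numerator = -((-0.3257) + 0.278 + 0.41 * 0.278^2) = 0.0160
Denominator = 98.3 * (0.278^(1/3) - 0.278/2) = 50.4920
nu = 0.0160 / 50.4920 = 3.1775e-04 mol/cm^3

3.1775e-04 mol/cm^3


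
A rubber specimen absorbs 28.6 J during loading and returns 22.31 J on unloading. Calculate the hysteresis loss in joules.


Hysteresis loss = loading - unloading
= 28.6 - 22.31
= 6.29 J

6.29 J


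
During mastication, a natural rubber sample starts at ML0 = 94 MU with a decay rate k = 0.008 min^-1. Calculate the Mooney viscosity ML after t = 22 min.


ML = ML0 * exp(-k * t)
ML = 94 * exp(-0.008 * 22)
ML = 94 * 0.8386
ML = 78.83 MU

78.83 MU


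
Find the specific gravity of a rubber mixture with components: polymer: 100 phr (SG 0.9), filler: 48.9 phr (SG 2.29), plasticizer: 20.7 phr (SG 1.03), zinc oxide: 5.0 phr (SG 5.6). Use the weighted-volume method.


Sum of weights = 174.6
Volume contributions:
  polymer: 100/0.9 = 111.1111
  filler: 48.9/2.29 = 21.3537
  plasticizer: 20.7/1.03 = 20.0971
  zinc oxide: 5.0/5.6 = 0.8929
Sum of volumes = 153.4548
SG = 174.6 / 153.4548 = 1.138

SG = 1.138


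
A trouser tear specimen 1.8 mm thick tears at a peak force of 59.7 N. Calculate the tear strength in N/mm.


Tear strength = force / thickness
= 59.7 / 1.8
= 33.17 N/mm

33.17 N/mm


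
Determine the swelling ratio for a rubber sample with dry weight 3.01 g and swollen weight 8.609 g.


Q = W_swollen / W_dry
Q = 8.609 / 3.01
Q = 2.86

Q = 2.86


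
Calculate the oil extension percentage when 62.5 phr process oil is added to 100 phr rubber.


Oil % = oil / (100 + oil) * 100
= 62.5 / (100 + 62.5) * 100
= 62.5 / 162.5 * 100
= 38.46%

38.46%


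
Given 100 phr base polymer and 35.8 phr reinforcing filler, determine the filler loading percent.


Filler % = filler / (rubber + filler) * 100
= 35.8 / (100 + 35.8) * 100
= 35.8 / 135.8 * 100
= 26.36%

26.36%


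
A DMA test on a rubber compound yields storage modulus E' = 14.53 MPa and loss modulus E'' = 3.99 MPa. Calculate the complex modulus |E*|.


|E*| = sqrt(E'^2 + E''^2)
= sqrt(14.53^2 + 3.99^2)
= sqrt(211.1209 + 15.9201)
= 15.068 MPa

15.068 MPa


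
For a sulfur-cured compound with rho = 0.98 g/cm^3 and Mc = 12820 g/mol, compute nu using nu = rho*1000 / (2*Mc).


nu = rho * 1000 / (2 * Mc)
nu = 0.98 * 1000 / (2 * 12820)
nu = 980.0 / 25640
nu = 0.0382 mol/L

0.0382 mol/L


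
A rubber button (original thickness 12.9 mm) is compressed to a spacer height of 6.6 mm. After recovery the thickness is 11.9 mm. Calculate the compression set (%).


CS = (t0 - recovered) / (t0 - ts) * 100
= (12.9 - 11.9) / (12.9 - 6.6) * 100
= 1.0 / 6.3 * 100
= 15.9%

15.9%


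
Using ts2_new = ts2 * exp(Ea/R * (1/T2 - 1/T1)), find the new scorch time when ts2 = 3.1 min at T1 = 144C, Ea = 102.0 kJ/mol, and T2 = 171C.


Convert temperatures: T1 = 144 + 273.15 = 417.15 K, T2 = 171 + 273.15 = 444.15 K
ts2_new = 3.1 * exp(102000 / 8.314 * (1/444.15 - 1/417.15))
1/T2 - 1/T1 = -1.4573e-04
ts2_new = 0.52 min

0.52 min


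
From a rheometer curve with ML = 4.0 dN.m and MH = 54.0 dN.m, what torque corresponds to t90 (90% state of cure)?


M90 = ML + 0.9 * (MH - ML)
M90 = 4.0 + 0.9 * (54.0 - 4.0)
M90 = 4.0 + 0.9 * 50.0
M90 = 49.0 dN.m

49.0 dN.m


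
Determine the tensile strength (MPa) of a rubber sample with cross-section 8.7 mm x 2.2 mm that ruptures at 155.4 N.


Area = width * thickness = 8.7 * 2.2 = 19.14 mm^2
TS = force / area = 155.4 / 19.14 = 8.12 MPa

8.12 MPa


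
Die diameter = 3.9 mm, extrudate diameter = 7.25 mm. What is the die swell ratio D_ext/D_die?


Die swell ratio = D_extrudate / D_die
= 7.25 / 3.9
= 1.859

Die swell = 1.859


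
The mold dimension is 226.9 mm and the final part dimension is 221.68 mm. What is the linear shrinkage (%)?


Shrinkage = (mold - part) / mold * 100
= (226.9 - 221.68) / 226.9 * 100
= 5.22 / 226.9 * 100
= 2.3%

2.3%


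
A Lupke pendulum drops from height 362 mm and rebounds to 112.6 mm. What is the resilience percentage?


Resilience = h_rebound / h_drop * 100
= 112.6 / 362 * 100
= 31.1%

31.1%


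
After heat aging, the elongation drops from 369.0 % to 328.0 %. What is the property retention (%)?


Retention = aged / original * 100
= 328.0 / 369.0 * 100
= 88.9%

88.9%


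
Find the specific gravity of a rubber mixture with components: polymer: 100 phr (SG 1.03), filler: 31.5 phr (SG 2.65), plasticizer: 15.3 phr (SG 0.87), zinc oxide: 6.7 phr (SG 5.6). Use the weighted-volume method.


Sum of weights = 153.5
Volume contributions:
  polymer: 100/1.03 = 97.0874
  filler: 31.5/2.65 = 11.8868
  plasticizer: 15.3/0.87 = 17.5862
  zinc oxide: 6.7/5.6 = 1.1964
Sum of volumes = 127.7568
SG = 153.5 / 127.7568 = 1.202

SG = 1.202


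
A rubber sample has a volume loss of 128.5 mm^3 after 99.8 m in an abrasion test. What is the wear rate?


Rate = volume_loss / distance
= 128.5 / 99.8
= 1.288 mm^3/m

1.288 mm^3/m


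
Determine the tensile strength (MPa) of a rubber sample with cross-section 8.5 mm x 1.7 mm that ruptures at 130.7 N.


Area = width * thickness = 8.5 * 1.7 = 14.45 mm^2
TS = force / area = 130.7 / 14.45 = 9.04 MPa

9.04 MPa


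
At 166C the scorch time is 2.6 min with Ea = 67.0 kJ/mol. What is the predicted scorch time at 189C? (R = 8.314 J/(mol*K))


Convert temperatures: T1 = 166 + 273.15 = 439.15 K, T2 = 189 + 273.15 = 462.15 K
ts2_new = 2.6 * exp(67000 / 8.314 * (1/462.15 - 1/439.15))
1/T2 - 1/T1 = -1.1333e-04
ts2_new = 1.04 min

1.04 min


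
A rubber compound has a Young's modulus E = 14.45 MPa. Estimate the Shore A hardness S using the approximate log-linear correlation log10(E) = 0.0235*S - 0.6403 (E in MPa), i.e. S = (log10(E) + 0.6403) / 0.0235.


log10(E) = 0.0235*S - 0.6403  =>  S = (log10(E) + 0.6403) / 0.0235
log10(14.45) = 1.159868
S = (1.159868 + 0.6403) / 0.0235 = 1.800168 / 0.0235
S = 76.6

Shore A = 76.6


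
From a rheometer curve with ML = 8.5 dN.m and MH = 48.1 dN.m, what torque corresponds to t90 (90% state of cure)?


M90 = ML + 0.9 * (MH - ML)
M90 = 8.5 + 0.9 * (48.1 - 8.5)
M90 = 8.5 + 0.9 * 39.6
M90 = 44.14 dN.m

44.14 dN.m


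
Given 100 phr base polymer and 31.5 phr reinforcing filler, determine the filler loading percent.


Filler % = filler / (rubber + filler) * 100
= 31.5 / (100 + 31.5) * 100
= 31.5 / 131.5 * 100
= 23.95%

23.95%


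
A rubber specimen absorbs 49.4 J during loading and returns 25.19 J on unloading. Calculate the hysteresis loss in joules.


Hysteresis loss = loading - unloading
= 49.4 - 25.19
= 24.21 J

24.21 J


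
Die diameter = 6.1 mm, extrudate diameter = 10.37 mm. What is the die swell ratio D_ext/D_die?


Die swell ratio = D_extrudate / D_die
= 10.37 / 6.1
= 1.7

Die swell = 1.7


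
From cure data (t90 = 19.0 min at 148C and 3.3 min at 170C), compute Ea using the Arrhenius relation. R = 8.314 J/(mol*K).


T1 = 421.15 K, T2 = 443.15 K
1/T1 - 1/T2 = 1.1788e-04
ln(t1/t2) = ln(19.0/3.3) = 1.7505
Ea = 8.314 * 1.7505 / 1.1788e-04 = 123464.2178 J/mol
Ea = 123.46 kJ/mol

123.46 kJ/mol


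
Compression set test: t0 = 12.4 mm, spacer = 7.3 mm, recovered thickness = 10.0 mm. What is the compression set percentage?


CS = (t0 - recovered) / (t0 - ts) * 100
= (12.4 - 10.0) / (12.4 - 7.3) * 100
= 2.4 / 5.1 * 100
= 47.1%

47.1%


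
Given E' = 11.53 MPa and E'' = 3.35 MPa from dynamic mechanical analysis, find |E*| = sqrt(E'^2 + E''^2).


|E*| = sqrt(E'^2 + E''^2)
= sqrt(11.53^2 + 3.35^2)
= sqrt(132.9409 + 11.2225)
= 12.007 MPa

12.007 MPa


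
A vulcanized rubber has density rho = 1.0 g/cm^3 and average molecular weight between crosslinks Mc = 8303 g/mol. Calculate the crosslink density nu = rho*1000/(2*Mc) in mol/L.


nu = rho * 1000 / (2 * Mc)
nu = 1.0 * 1000 / (2 * 8303)
nu = 1000.0 / 16606
nu = 0.0602 mol/L

0.0602 mol/L


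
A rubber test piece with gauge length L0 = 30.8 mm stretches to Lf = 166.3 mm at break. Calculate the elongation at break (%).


Elongation = (Lf - L0) / L0 * 100
= (166.3 - 30.8) / 30.8 * 100
= 135.5 / 30.8 * 100
= 439.9%

439.9%


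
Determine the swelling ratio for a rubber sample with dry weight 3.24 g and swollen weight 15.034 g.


Q = W_swollen / W_dry
Q = 15.034 / 3.24
Q = 4.64

Q = 4.64


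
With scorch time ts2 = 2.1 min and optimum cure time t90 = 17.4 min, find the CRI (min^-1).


CRI = 100 / (t90 - ts2)
= 100 / (17.4 - 2.1)
= 100 / 15.3
= 6.54 min^-1

6.54 min^-1


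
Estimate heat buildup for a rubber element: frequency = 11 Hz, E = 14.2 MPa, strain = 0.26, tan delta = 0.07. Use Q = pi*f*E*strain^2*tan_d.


Q = pi * f * E * strain^2 * tan_d
= pi * 11 * 14.2 * 0.26^2 * 0.07
= pi * 11 * 14.2 * 0.0676 * 0.07
= 2.3221

Q = 2.3221


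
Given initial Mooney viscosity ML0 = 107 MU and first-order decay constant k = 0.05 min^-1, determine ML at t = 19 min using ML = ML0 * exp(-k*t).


ML = ML0 * exp(-k * t)
ML = 107 * exp(-0.05 * 19)
ML = 107 * 0.3867
ML = 41.38 MU

41.38 MU


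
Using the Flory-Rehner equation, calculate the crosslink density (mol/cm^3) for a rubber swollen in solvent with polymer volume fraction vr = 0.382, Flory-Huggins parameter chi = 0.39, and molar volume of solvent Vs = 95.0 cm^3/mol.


ln(1 - vr) = ln(1 - 0.382) = -0.4813
Numerator = -((-0.4813) + 0.382 + 0.39 * 0.382^2) = 0.0424
Denominator = 95.0 * (0.382^(1/3) - 0.382/2) = 50.7855
nu = 0.0424 / 50.7855 = 8.3403e-04 mol/cm^3

8.3403e-04 mol/cm^3


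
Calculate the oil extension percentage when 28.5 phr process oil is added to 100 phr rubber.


Oil % = oil / (100 + oil) * 100
= 28.5 / (100 + 28.5) * 100
= 28.5 / 128.5 * 100
= 22.18%

22.18%


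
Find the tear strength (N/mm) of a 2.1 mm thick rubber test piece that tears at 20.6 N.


Tear strength = force / thickness
= 20.6 / 2.1
= 9.81 N/mm

9.81 N/mm


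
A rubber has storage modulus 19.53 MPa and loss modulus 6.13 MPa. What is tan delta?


tan delta = E'' / E'
= 6.13 / 19.53
= 0.3139

tan delta = 0.3139


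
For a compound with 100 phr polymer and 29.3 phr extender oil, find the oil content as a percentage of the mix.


Oil % = oil / (100 + oil) * 100
= 29.3 / (100 + 29.3) * 100
= 29.3 / 129.3 * 100
= 22.66%

22.66%


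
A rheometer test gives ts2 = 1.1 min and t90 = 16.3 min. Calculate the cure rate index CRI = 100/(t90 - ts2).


CRI = 100 / (t90 - ts2)
= 100 / (16.3 - 1.1)
= 100 / 15.2
= 6.58 min^-1

6.58 min^-1


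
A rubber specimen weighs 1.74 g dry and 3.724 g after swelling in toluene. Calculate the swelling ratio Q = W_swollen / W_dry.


Q = W_swollen / W_dry
Q = 3.724 / 1.74
Q = 2.14

Q = 2.14


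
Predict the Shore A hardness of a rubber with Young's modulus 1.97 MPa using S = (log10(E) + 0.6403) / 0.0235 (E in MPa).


log10(E) = 0.0235*S - 0.6403  =>  S = (log10(E) + 0.6403) / 0.0235
log10(1.97) = 0.294466
S = (0.294466 + 0.6403) / 0.0235 = 0.934766 / 0.0235
S = 39.8

Shore A = 39.8


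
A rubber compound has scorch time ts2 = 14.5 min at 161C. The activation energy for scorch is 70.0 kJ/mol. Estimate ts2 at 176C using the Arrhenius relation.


Convert temperatures: T1 = 161 + 273.15 = 434.15 K, T2 = 176 + 273.15 = 449.15 K
ts2_new = 14.5 * exp(70000 / 8.314 * (1/449.15 - 1/434.15))
1/T2 - 1/T1 = -7.6924e-05
ts2_new = 7.59 min

7.59 min


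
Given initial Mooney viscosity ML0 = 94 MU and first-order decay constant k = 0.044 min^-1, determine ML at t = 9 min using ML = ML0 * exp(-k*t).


ML = ML0 * exp(-k * t)
ML = 94 * exp(-0.044 * 9)
ML = 94 * 0.6730
ML = 63.26 MU

63.26 MU


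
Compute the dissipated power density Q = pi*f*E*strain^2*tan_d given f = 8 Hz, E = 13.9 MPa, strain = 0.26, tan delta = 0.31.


Q = pi * f * E * strain^2 * tan_d
= pi * 8 * 13.9 * 0.26^2 * 0.31
= pi * 8 * 13.9 * 0.0676 * 0.31
= 7.3209

Q = 7.3209


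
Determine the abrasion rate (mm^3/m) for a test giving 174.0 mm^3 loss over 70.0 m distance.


Rate = volume_loss / distance
= 174.0 / 70.0
= 2.486 mm^3/m

2.486 mm^3/m


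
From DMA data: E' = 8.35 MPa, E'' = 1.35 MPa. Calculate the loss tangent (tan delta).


tan delta = E'' / E'
= 1.35 / 8.35
= 0.1617

tan delta = 0.1617


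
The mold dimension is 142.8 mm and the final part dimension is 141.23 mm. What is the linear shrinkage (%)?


Shrinkage = (mold - part) / mold * 100
= (142.8 - 141.23) / 142.8 * 100
= 1.57 / 142.8 * 100
= 1.1%

1.1%


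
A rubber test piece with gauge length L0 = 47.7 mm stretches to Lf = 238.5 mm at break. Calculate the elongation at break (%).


Elongation = (Lf - L0) / L0 * 100
= (238.5 - 47.7) / 47.7 * 100
= 190.8 / 47.7 * 100
= 400.0%

400.0%


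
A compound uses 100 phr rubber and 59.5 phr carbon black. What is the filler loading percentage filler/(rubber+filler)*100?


Filler % = filler / (rubber + filler) * 100
= 59.5 / (100 + 59.5) * 100
= 59.5 / 159.5 * 100
= 37.3%

37.3%


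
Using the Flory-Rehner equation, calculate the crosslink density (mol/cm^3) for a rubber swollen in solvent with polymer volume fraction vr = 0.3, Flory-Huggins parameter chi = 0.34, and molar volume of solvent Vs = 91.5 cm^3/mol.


ln(1 - vr) = ln(1 - 0.3) = -0.3567
Numerator = -((-0.3567) + 0.3 + 0.34 * 0.3^2) = 0.0261
Denominator = 91.5 * (0.3^(1/3) - 0.3/2) = 47.5281
nu = 0.0261 / 47.5281 = 5.4862e-04 mol/cm^3

5.4862e-04 mol/cm^3


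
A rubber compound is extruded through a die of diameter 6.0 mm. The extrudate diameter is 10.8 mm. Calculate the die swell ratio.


Die swell ratio = D_extrudate / D_die
= 10.8 / 6.0
= 1.8

Die swell = 1.8


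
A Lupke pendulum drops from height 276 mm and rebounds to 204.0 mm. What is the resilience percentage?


Resilience = h_rebound / h_drop * 100
= 204.0 / 276 * 100
= 73.9%

73.9%


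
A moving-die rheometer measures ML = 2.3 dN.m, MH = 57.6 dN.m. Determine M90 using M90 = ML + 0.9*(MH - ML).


M90 = ML + 0.9 * (MH - ML)
M90 = 2.3 + 0.9 * (57.6 - 2.3)
M90 = 2.3 + 0.9 * 55.3
M90 = 52.07 dN.m

52.07 dN.m


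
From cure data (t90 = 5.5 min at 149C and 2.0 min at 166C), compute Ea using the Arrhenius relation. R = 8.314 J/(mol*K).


T1 = 422.15 K, T2 = 439.15 K
1/T1 - 1/T2 = 9.1700e-05
ln(t1/t2) = ln(5.5/2.0) = 1.0116
Ea = 8.314 * 1.0116 / 9.1700e-05 = 91717.0318 J/mol
Ea = 91.72 kJ/mol

91.72 kJ/mol


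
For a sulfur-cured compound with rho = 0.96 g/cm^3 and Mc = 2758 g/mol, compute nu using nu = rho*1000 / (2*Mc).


nu = rho * 1000 / (2 * Mc)
nu = 0.96 * 1000 / (2 * 2758)
nu = 960.0 / 5516
nu = 0.1740 mol/L

0.1740 mol/L


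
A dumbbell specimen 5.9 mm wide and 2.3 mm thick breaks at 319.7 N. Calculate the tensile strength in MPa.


Area = width * thickness = 5.9 * 2.3 = 13.57 mm^2
TS = force / area = 319.7 / 13.57 = 23.56 MPa

23.56 MPa


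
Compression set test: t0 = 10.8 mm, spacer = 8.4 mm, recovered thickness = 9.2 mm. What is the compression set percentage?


CS = (t0 - recovered) / (t0 - ts) * 100
= (10.8 - 9.2) / (10.8 - 8.4) * 100
= 1.6 / 2.4 * 100
= 66.7%

66.7%


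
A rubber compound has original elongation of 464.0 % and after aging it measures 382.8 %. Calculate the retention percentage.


Retention = aged / original * 100
= 382.8 / 464.0 * 100
= 82.5%

82.5%


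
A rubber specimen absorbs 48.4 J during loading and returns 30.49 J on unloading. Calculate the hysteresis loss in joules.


Hysteresis loss = loading - unloading
= 48.4 - 30.49
= 17.91 J

17.91 J


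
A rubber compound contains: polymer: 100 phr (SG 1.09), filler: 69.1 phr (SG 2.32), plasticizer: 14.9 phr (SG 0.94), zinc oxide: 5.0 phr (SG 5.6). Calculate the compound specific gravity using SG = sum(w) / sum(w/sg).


Sum of weights = 189.0
Volume contributions:
  polymer: 100/1.09 = 91.7431
  filler: 69.1/2.32 = 29.7845
  plasticizer: 14.9/0.94 = 15.8511
  zinc oxide: 5.0/5.6 = 0.8929
Sum of volumes = 138.2715
SG = 189.0 / 138.2715 = 1.367

SG = 1.367


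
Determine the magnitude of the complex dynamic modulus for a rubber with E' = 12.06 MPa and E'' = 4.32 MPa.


|E*| = sqrt(E'^2 + E''^2)
= sqrt(12.06^2 + 4.32^2)
= sqrt(145.4436 + 18.6624)
= 12.81 MPa

12.81 MPa


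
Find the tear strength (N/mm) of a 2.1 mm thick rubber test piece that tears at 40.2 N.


Tear strength = force / thickness
= 40.2 / 2.1
= 19.14 N/mm

19.14 N/mm


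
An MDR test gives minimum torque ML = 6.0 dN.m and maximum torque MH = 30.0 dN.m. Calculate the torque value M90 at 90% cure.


M90 = ML + 0.9 * (MH - ML)
M90 = 6.0 + 0.9 * (30.0 - 6.0)
M90 = 6.0 + 0.9 * 24.0
M90 = 27.6 dN.m

27.6 dN.m


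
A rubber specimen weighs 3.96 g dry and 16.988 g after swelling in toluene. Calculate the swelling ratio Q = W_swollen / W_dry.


Q = W_swollen / W_dry
Q = 16.988 / 3.96
Q = 4.29

Q = 4.29


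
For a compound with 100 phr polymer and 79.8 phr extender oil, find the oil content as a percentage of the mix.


Oil % = oil / (100 + oil) * 100
= 79.8 / (100 + 79.8) * 100
= 79.8 / 179.8 * 100
= 44.38%

44.38%


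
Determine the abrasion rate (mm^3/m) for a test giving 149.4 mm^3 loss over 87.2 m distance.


Rate = volume_loss / distance
= 149.4 / 87.2
= 1.713 mm^3/m

1.713 mm^3/m


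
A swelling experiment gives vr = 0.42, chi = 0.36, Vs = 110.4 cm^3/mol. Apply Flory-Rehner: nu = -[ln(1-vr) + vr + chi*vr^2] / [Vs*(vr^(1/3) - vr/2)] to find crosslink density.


ln(1 - vr) = ln(1 - 0.42) = -0.5447
Numerator = -((-0.5447) + 0.42 + 0.36 * 0.42^2) = 0.0612
Denominator = 110.4 * (0.42^(1/3) - 0.42/2) = 59.4932
nu = 0.0612 / 59.4932 = 0.0010 mol/cm^3

0.0010 mol/cm^3


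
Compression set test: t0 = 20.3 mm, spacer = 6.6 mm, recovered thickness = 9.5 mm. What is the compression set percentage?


CS = (t0 - recovered) / (t0 - ts) * 100
= (20.3 - 9.5) / (20.3 - 6.6) * 100
= 10.8 / 13.7 * 100
= 78.8%

78.8%


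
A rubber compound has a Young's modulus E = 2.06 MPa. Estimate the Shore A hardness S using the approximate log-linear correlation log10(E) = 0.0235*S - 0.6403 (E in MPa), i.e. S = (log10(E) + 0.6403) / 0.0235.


log10(E) = 0.0235*S - 0.6403  =>  S = (log10(E) + 0.6403) / 0.0235
log10(2.06) = 0.313867
S = (0.313867 + 0.6403) / 0.0235 = 0.954167 / 0.0235
S = 40.6

Shore A = 40.6


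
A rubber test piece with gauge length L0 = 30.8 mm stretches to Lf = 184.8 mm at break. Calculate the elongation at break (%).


Elongation = (Lf - L0) / L0 * 100
= (184.8 - 30.8) / 30.8 * 100
= 154.0 / 30.8 * 100
= 500.0%

500.0%


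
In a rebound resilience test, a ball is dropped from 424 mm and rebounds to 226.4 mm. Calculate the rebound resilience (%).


Resilience = h_rebound / h_drop * 100
= 226.4 / 424 * 100
= 53.4%

53.4%


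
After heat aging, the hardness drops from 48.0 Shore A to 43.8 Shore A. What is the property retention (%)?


Retention = aged / original * 100
= 43.8 / 48.0 * 100
= 91.2%

91.2%


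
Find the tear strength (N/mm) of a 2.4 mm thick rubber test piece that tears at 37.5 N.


Tear strength = force / thickness
= 37.5 / 2.4
= 15.62 N/mm

15.62 N/mm


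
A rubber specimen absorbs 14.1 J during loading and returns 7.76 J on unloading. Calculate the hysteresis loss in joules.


Hysteresis loss = loading - unloading
= 14.1 - 7.76
= 6.34 J

6.34 J


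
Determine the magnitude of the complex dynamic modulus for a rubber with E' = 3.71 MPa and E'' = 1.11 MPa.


|E*| = sqrt(E'^2 + E''^2)
= sqrt(3.71^2 + 1.11^2)
= sqrt(13.7641 + 1.2321)
= 3.872 MPa

3.872 MPa


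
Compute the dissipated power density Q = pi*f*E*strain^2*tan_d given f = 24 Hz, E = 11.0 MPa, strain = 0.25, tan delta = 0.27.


Q = pi * f * E * strain^2 * tan_d
= pi * 24 * 11.0 * 0.25^2 * 0.27
= pi * 24 * 11.0 * 0.0625 * 0.27
= 13.9958

Q = 13.9958


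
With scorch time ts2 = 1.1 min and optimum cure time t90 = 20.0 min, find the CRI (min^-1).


CRI = 100 / (t90 - ts2)
= 100 / (20.0 - 1.1)
= 100 / 18.9
= 5.29 min^-1

5.29 min^-1


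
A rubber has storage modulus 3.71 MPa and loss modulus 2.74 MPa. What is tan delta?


tan delta = E'' / E'
= 2.74 / 3.71
= 0.7385

tan delta = 0.7385


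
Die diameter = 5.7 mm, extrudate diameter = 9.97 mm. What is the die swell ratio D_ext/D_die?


Die swell ratio = D_extrudate / D_die
= 9.97 / 5.7
= 1.749

Die swell = 1.749


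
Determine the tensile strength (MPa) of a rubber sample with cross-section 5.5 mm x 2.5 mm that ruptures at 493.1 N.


Area = width * thickness = 5.5 * 2.5 = 13.75 mm^2
TS = force / area = 493.1 / 13.75 = 35.86 MPa

35.86 MPa


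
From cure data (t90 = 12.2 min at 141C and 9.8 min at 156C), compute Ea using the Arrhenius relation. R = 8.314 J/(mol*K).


T1 = 414.15 K, T2 = 429.15 K
1/T1 - 1/T2 = 8.4397e-05
ln(t1/t2) = ln(12.2/9.8) = 0.2191
Ea = 8.314 * 0.2191 / 8.4397e-05 = 21579.2264 J/mol
Ea = 21.58 kJ/mol

21.58 kJ/mol


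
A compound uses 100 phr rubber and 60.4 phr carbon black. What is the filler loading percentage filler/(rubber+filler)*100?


Filler % = filler / (rubber + filler) * 100
= 60.4 / (100 + 60.4) * 100
= 60.4 / 160.4 * 100
= 37.66%

37.66%


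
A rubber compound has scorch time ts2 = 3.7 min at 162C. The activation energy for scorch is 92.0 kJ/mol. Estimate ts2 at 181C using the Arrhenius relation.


Convert temperatures: T1 = 162 + 273.15 = 435.15 K, T2 = 181 + 273.15 = 454.15 K
ts2_new = 3.7 * exp(92000 / 8.314 * (1/454.15 - 1/435.15))
1/T2 - 1/T1 = -9.6142e-05
ts2_new = 1.28 min

1.28 min
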